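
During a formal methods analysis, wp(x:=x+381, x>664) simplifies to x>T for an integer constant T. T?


Formula: wp(x:=E, P) = P[E/x] (substitute E for x in postcondition)
Step 1: Postcondition: x>664
Step 2: Substitute x+381 for x: x+381>664
Step 3: Solve for x: x > 664-381 = 283

283


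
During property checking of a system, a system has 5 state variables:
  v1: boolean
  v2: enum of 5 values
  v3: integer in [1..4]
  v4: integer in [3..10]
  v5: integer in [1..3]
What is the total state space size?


State space = product of domain sizes of all variables.
Domain sizes:
  v1 (boolean): 2
  v2 (enum of 5 values): 5
  v3 (integer in [1..4]): 4
  v4 (integer in [3..10]): 8
  v5 (integer in [1..3]): 3
Product = 2 * 5 * 4 * 8 * 3 = 960

960


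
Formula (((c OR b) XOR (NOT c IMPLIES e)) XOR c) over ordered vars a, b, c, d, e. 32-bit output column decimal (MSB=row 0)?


Formula: (((c OR b) XOR (NOT c IMPLIES e)) XOR c) over a, b, c, d, e (32 rows)
Evaluate each row (bits = a,b,c,d,e, MSB first):
  row 0 [00000]: (((0 OR 0) XOR (NOT 0 IMPLIES 0)) XOR 0) -> 0
  row 1 [00001]: (((0 OR 0) XOR (NOT 0 IMPLIES 1)) XOR 0) -> 1
  row 2 [00010]: (((0 OR 0) XOR (NOT 0 IMPLIES 0)) XOR 0) -> 0
  row 3 [00011]: (((0 OR 0) XOR (NOT 0 IMPLIES 1)) XOR 0) -> 1
  row 4 [00100]: (((1 OR 0) XOR (NOT 1 IMPLIES 0)) XOR 1) -> 1
  row 5 [00101]: (((1 OR 0) XOR (NOT 1 IMPLIES 1)) XOR 1) -> 1
  row 6 [00110]: (((1 OR 0) XOR (NOT 1 IMPLIES 0)) XOR 1) -> 1
  row 7 [00111]: (((1 OR 0) XOR (NOT 1 IMPLIES 1)) XOR 1) -> 1
  row 8 [01000]: (((0 OR 1) XOR (NOT 0 IMPLIES 0)) XOR 0) -> 1
  row 9 [01001]: (((0 OR 1) XOR (NOT 0 IMPLIES 1)) XOR 0) -> 0
  row 10 [01010]: (((0 OR 1) XOR (NOT 0 IMPLIES 0)) XOR 0) -> 1
  row 11 [01011]: (((0 OR 1) XOR (NOT 0 IMPLIES 1)) XOR 0) -> 0
  row 12 [01100]: (((1 OR 1) XOR (NOT 1 IMPLIES 0)) XOR 1) -> 1
  row 13 [01101]: (((1 OR 1) XOR (NOT 1 IMPLIES 1)) XOR 1) -> 1
  row 14 [01110]: (((1 OR 1) XOR (NOT 1 IMPLIES 0)) XOR 1) -> 1
  row 15 [01111]: (((1 OR 1) XOR (NOT 1 IMPLIES 1)) XOR 1) -> 1
  row 16 [10000]: (((0 OR 0) XOR (NOT 0 IMPLIES 0)) XOR 0) -> 0
  row 17 [10001]: (((0 OR 0) XOR (NOT 0 IMPLIES 1)) XOR 0) -> 1
  row 18 [10010]: (((0 OR 0) XOR (NOT 0 IMPLIES 0)) XOR 0) -> 0
  row 19 [10011]: (((0 OR 0) XOR (NOT 0 IMPLIES 1)) XOR 0) -> 1
  row 20 [10100]: (((1 OR 0) XOR (NOT 1 IMPLIES 0)) XOR 1) -> 1
  row 21 [10101]: (((1 OR 0) XOR (NOT 1 IMPLIES 1)) XOR 1) -> 1
  row 22 [10110]: (((1 OR 0) XOR (NOT 1 IMPLIES 0)) XOR 1) -> 1
  row 23 [10111]: (((1 OR 0) XOR (NOT 1 IMPLIES 1)) XOR 1) -> 1
  row 24 [11000]: (((0 OR 1) XOR (NOT 0 IMPLIES 0)) XOR 0) -> 1
  row 25 [11001]: (((0 OR 1) XOR (NOT 0 IMPLIES 1)) XOR 0) -> 0
  row 26 [11010]: (((0 OR 1) XOR (NOT 0 IMPLIES 0)) XOR 0) -> 1
  row 27 [11011]: (((0 OR 1) XOR (NOT 0 IMPLIES 1)) XOR 0) -> 0
  row 28 [11100]: (((1 OR 1) XOR (NOT 1 IMPLIES 0)) XOR 1) -> 1
  row 29 [11101]: (((1 OR 1) XOR (NOT 1 IMPLIES 1)) XOR 1) -> 1
  row 30 [11110]: (((1 OR 1) XOR (NOT 1 IMPLIES 0)) XOR 1) -> 1
  row 31 [11111]: (((1 OR 1) XOR (NOT 1 IMPLIES 1)) XOR 1) -> 1
Full result column, 4 rows per line (a,b,c fixed per line; d,e runs 00..11 left to right):
  rows 0-3 [a,b,c=000]: 0101  = hex 5
  rows 4-7 [a,b,c=001]: 1111  = hex F
  rows 8-11 [a,b,c=010]: 1010  = hex A
  rows 12-15 [a,b,c=011]: 1111  = hex F
  rows 16-19 [a,b,c=100]: 0101  = hex 5
  rows 20-23 [a,b,c=101]: 1111  = hex F
  rows 24-27 [a,b,c=110]: 1010  = hex A
  rows 28-31 [a,b,c=111]: 1111  = hex F
Output column (row 0 .. row 31) = 01011111101011110101111110101111
Output column grouped in 4s = 0101 1111 1010 1111 0101 1111 1010 1111 = 0x5FAF5FAF
Convert to decimal digit by digit (value = value*16 + digit):
  5 -> 5
  5*16 + 15 (F) = 95
  95*16 + 10 (A) = 1530
  1530*16 + 15 (F) = 24495
  24495*16 + 5 = 391925
  391925*16 + 15 (F) = 6270815
  6270815*16 + 10 (A) = 100333050
  100333050*16 + 15 (F) = 1605328815
Decimal = 1605328815

1605328815


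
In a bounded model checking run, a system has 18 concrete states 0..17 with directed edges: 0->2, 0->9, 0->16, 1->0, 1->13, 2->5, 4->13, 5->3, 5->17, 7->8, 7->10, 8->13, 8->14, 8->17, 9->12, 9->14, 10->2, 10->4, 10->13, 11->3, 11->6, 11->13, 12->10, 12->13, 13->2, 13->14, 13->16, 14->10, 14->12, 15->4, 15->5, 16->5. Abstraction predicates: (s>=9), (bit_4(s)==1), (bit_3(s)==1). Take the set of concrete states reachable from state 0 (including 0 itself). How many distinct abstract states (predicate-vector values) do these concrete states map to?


BFS from 0:
Concrete reachable: {0, 2, 3, 4, 5, 9, 10, 12, 13, 14, 16, 17}
Abstract via predicates (s>=9), (bit_4(s)==1), (bit_3(s)==1):
  (0,0,0) <- {0, 2, 3, 4, 5}
  (1,0,1) <- {9, 10, 12, 13, 14}
  (1,1,0) <- {16, 17}
Distinct abstract states = 3

3


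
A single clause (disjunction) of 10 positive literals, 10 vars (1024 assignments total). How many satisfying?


Step 1: Total=2^10=1024
Step 2: Unsat when all 10 false: 2^0=1
Step 3: Sat=1024-1=1023

1023


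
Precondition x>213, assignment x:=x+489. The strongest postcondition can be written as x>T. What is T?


Formula: sp(P, x:=E) = exists old_x. (x = E[old_x/x]) AND P[old_x/x] (old_x is the value of x before the assignment; eliminate old_x by solving x = E[old_x/x] for old_x)
Step 1: Precondition P: x>213, i.e. old_x > 213
Step 2: Assignment gives x = old_x + 489, so old_x = x - 489
Step 3: Substitute into P: x - 489 > 213
Step 4: Simplify: x > 213+489 = 702

702


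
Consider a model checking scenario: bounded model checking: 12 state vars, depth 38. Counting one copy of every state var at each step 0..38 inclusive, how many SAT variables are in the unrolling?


BMC unrolls to depth k, creating one copy of each state var for steps 0..k.
Step count = 38 + 1 = 39 (steps 0 through 38)
Vars per step = 12
Total = 12 * 39 = 468

468


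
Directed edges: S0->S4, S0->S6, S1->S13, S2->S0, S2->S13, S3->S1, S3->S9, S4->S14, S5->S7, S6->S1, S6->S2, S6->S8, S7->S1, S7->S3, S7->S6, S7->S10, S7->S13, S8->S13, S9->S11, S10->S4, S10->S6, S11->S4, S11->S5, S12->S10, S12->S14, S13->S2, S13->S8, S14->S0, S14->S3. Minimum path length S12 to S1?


BFS layer-by-layer from S12:
  dist 0: {S12}
  dist 1: {S10, S14}
  dist 2: {S0, S3, S4, S6}
  dist 3: {S1, S2, S8, S9}
  -> S1 reached at distance 3
Shortest path length = 3

3


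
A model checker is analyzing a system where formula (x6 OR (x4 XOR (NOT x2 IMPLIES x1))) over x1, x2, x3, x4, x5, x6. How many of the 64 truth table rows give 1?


Formula: (x6 OR (x4 XOR (NOT x2 IMPLIES x1))) over 6 vars (64 rows)
Evaluate each row (x1, x2, x3, x4, x5, x6 as bits, MSB first):
  row 0 [000000]: (0 OR (0 XOR (NOT 0 IMPLIES 0))) -> 0
  row 1 [000001]: (1 OR (0 XOR (NOT 0 IMPLIES 0))) -> 1
  row 2 [000010]: (0 OR (0 XOR (NOT 0 IMPLIES 0))) -> 0
  row 3 [000011]: (1 OR (0 XOR (NOT 0 IMPLIES 0))) -> 1
  row 4 [000100]: (0 OR (1 XOR (NOT 0 IMPLIES 0))) -> 1
  (every remaining row is evaluated the same way; all 64 results are listed next)
Full result column, 8 rows per line (x1,x2,x3 fixed per line; x4,x5,x6 runs 000..111 left to right):
  rows 0-7 [x1,x2,x3=000]: 01011111  (ones: 6)
  rows 8-15 [x1,x2,x3=001]: 01011111  (ones: 6)
  rows 16-23 [x1,x2,x3=010]: 11110101  (ones: 6)
  rows 24-31 [x1,x2,x3=011]: 11110101  (ones: 6)
  rows 32-39 [x1,x2,x3=100]: 11110101  (ones: 6)
  rows 40-47 [x1,x2,x3=101]: 11110101  (ones: 6)
  rows 48-55 [x1,x2,x3=110]: 11110101  (ones: 6)
  rows 56-63 [x1,x2,x3=111]: 11110101  (ones: 6)
Count of 1-rows = 6+6+6+6+6+6+6+6 = 48

48


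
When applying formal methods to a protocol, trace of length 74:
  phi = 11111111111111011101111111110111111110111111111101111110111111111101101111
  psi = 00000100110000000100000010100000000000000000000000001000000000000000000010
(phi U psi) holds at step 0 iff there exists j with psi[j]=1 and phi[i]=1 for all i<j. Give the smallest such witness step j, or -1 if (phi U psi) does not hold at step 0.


(phi U psi) at 0: need smallest j with psi[j]=1 and phi[i]=1 for all i in [0,j).
Scan from step 0:
  step 0: phi=1, psi=0 -> continue
  step 1: phi=1, psi=0 -> continue
  step 2: phi=1, psi=0 -> continue
  step 3: phi=1, psi=0 -> continue
  step 5: psi=1 and phi held for [0,5) -> witness found
Witness step = 5

5


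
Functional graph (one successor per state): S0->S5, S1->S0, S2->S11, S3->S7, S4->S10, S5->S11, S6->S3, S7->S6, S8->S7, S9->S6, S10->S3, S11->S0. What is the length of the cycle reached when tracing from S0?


Trace from S0 until a state repeats:
  S0 -> S5 -> S11 -> S0
S0 first seen at step 0, revisited at step 3.
Cycle length = 3 - 0 = 3

3


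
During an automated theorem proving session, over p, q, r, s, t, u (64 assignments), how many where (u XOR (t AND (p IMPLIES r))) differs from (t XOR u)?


F1 = (u XOR (t AND (p IMPLIES r)))
F2 = (t XOR u)
Evaluate both on each of 64 rows (bits = p,q,r,s,t,u):
  row 0 [000000]: F1=0 F2=0 -> 0
  row 1 [000001]: F1=1 F2=1 -> 0
  row 2 [000010]: F1=1 F2=1 -> 0
  row 3 [000011]: F1=0 F2=0 -> 0
  row 4 [000100]: F1=0 F2=0 -> 0
  (every remaining row is evaluated the same way; all 64 results are listed next)
Full result column, 8 rows per line (p,q,r fixed per line; s,t,u runs 000..111 left to right):
  rows 0-7 [p,q,r=000]: 00000000  (ones: 0)
  rows 8-15 [p,q,r=001]: 00000000  (ones: 0)
  rows 16-23 [p,q,r=010]: 00000000  (ones: 0)
  rows 24-31 [p,q,r=011]: 00000000  (ones: 0)
  rows 32-39 [p,q,r=100]: 00110011  (ones: 4)
  rows 40-47 [p,q,r=101]: 00000000  (ones: 0)
  rows 48-55 [p,q,r=110]: 00110011  (ones: 4)
  rows 56-63 [p,q,r=111]: 00000000  (ones: 0)
Disagreements = 0+0+0+0+4+0+4+0 = 8

8


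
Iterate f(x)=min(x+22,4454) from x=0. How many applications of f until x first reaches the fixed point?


Step 1: x=0, cap=4454, increment=22
Step 2: x grows by 22 each step until capped at 4454; fixed point is x=4454
Step 3: iterations = ceil(4454/22) = 203

203


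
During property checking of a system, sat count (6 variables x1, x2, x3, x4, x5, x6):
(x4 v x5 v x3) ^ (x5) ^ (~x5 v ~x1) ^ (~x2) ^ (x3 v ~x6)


CNF with 5 clauses over 6 vars (64 assignments).
An assignment satisfies CNF iff every clause has >=1 true literal.
Check each row (bits = x1,x2,x3,x4,x5,x6; clause T/F shown):
  row 0 [000000]: clauses=FFTTT -> 0
  row 1 [000001]: clauses=FFTTF -> 0
  row 2 [000010]: clauses=TTTTT -> 1
  row 3 [000011]: clauses=TTTTF -> 0
  row 4 [000100]: clauses=TFTTT -> 0
  (every remaining row is evaluated the same way; all 64 results are listed next)
Full result column, 8 rows per line (x1,x2,x3 fixed per line; x4,x5,x6 runs 000..111 left to right):
  rows 0-7 [x1,x2,x3=000]: 00100010  (ones: 2)
  rows 8-15 [x1,x2,x3=001]: 00110011  (ones: 4)
  rows 16-23 [x1,x2,x3=010]: 00000000  (ones: 0)
  rows 24-31 [x1,x2,x3=011]: 00000000  (ones: 0)
  rows 32-39 [x1,x2,x3=100]: 00000000  (ones: 0)
  rows 40-47 [x1,x2,x3=101]: 00000000  (ones: 0)
  rows 48-55 [x1,x2,x3=110]: 00000000  (ones: 0)
  rows 56-63 [x1,x2,x3=111]: 00000000  (ones: 0)
Satisfying assignments = 2+4+0+0+0+0+0+0 = 6

6


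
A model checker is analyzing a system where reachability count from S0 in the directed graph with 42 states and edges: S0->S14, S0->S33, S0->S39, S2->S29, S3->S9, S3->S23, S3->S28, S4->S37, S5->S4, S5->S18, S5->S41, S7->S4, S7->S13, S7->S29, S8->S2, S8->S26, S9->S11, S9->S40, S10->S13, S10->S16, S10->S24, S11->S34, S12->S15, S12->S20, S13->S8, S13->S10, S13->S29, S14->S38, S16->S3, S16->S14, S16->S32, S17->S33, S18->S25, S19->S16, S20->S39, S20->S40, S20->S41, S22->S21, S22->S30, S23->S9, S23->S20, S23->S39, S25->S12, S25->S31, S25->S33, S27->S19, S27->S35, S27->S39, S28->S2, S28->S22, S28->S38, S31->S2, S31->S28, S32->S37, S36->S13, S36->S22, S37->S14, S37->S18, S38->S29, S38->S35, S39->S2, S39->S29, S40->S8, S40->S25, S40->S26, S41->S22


BFS from S0:
  layer 0: {S0}
  layer 1: {S14, S33, S39}
  layer 2: {S2, S29, S38}
  layer 3: {S35}
Reachable set: {S0, S2, S14, S29, S33, S35, S38, S39}
Count = 8

8


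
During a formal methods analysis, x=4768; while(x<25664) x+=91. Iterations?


Step 1: x goes from 4768 toward 25664 by 91; the body runs while x<25664, so iterations = ceil((bound-start)/step)
Step 2: Distance=20896
Step 3: ceil(20896/91)=230

230


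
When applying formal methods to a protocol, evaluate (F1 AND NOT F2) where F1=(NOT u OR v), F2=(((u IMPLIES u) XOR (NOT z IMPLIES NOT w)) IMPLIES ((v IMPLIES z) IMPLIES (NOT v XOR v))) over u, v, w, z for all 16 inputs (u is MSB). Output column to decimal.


F1 = (NOT u OR v)
F2 = (((u IMPLIES u) XOR (NOT z IMPLIES NOT w)) IMPLIES ((v IMPLIES z) IMPLIES (NOT v XOR v)))
Counterexample to F1=>F2 is where F1=1 and F2=0.
Evaluate each row (bits = u,v,w,z, MSB first):
  row 0 [0000]: F1=1 F2=1 -> F1&~F2 -> 0
  row 1 [0001]: F1=1 F2=1 -> F1&~F2 -> 0
  row 2 [0010]: F1=1 F2=1 -> F1&~F2 -> 0
  row 3 [0011]: F1=1 F2=1 -> F1&~F2 -> 0
  row 4 [0100]: F1=1 F2=1 -> F1&~F2 -> 0
  row 5 [0101]: F1=1 F2=1 -> F1&~F2 -> 0
  row 6 [0110]: F1=1 F2=1 -> F1&~F2 -> 0
  row 7 [0111]: F1=1 F2=1 -> F1&~F2 -> 0
  row 8 [1000]: F1=0 F2=1 -> F1&~F2 -> 0
  row 9 [1001]: F1=0 F2=1 -> F1&~F2 -> 0
  row 10 [1010]: F1=0 F2=1 -> F1&~F2 -> 0
  row 11 [1011]: F1=0 F2=1 -> F1&~F2 -> 0
  row 12 [1100]: F1=1 F2=1 -> F1&~F2 -> 0
  row 13 [1101]: F1=1 F2=1 -> F1&~F2 -> 0
  row 14 [1110]: F1=1 F2=1 -> F1&~F2 -> 0
  row 15 [1111]: F1=1 F2=1 -> F1&~F2 -> 0
Full result column, 4 rows per line (u,v fixed per line; w,z runs 00..11 left to right):
  rows 0-3 [u,v=00]: 0000  = hex 0
  rows 4-7 [u,v=01]: 0000  = hex 0
  rows 8-11 [u,v=10]: 0000  = hex 0
  rows 12-15 [u,v=11]: 0000  = hex 0
Counterexample vector (row 0 .. row 15) = 0000000000000000
Output column grouped in 4s = 0000 0000 0000 0000 = 0x0000
Convert to decimal digit by digit (value = value*16 + digit):
  0 -> 0
  0*16 + 0 = 0
  0*16 + 0 = 0
  0*16 + 0 = 0
Decimal = 0

0


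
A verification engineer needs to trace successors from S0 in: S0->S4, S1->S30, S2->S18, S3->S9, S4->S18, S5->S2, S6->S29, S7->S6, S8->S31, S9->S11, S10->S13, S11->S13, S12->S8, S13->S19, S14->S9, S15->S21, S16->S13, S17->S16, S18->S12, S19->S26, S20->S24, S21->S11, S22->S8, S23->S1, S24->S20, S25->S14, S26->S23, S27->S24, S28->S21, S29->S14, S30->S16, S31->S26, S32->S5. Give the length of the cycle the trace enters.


Trace from S0 until a state repeats:
  S0 -> S4 -> S18 -> S12 -> S8 -> S31 -> S26 -> S23 -> S1 -> S30 -> S16 -> S13 -> S19 -> S26
S26 first seen at step 6, revisited at step 13.
Cycle length = 13 - 6 = 7

7


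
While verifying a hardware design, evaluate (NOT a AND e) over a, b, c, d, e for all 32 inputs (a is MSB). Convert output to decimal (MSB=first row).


Formula: (NOT a AND e) over a, b, c, d, e (32 rows)
Evaluate each row (bits = a,b,c,d,e, MSB first):
  row 0 [00000]: (NOT 0 AND 0) -> 0
  row 1 [00001]: (NOT 0 AND 1) -> 1
  row 2 [00010]: (NOT 0 AND 0) -> 0
  row 3 [00011]: (NOT 0 AND 1) -> 1
  row 4 [00100]: (NOT 0 AND 0) -> 0
  row 5 [00101]: (NOT 0 AND 1) -> 1
  row 6 [00110]: (NOT 0 AND 0) -> 0
  row 7 [00111]: (NOT 0 AND 1) -> 1
  row 8 [01000]: (NOT 0 AND 0) -> 0
  row 9 [01001]: (NOT 0 AND 1) -> 1
  row 10 [01010]: (NOT 0 AND 0) -> 0
  row 11 [01011]: (NOT 0 AND 1) -> 1
  row 12 [01100]: (NOT 0 AND 0) -> 0
  row 13 [01101]: (NOT 0 AND 1) -> 1
  row 14 [01110]: (NOT 0 AND 0) -> 0
  row 15 [01111]: (NOT 0 AND 1) -> 1
  row 16 [10000]: (NOT 1 AND 0) -> 0
  row 17 [10001]: (NOT 1 AND 1) -> 0
  row 18 [10010]: (NOT 1 AND 0) -> 0
  row 19 [10011]: (NOT 1 AND 1) -> 0
  row 20 [10100]: (NOT 1 AND 0) -> 0
  row 21 [10101]: (NOT 1 AND 1) -> 0
  row 22 [10110]: (NOT 1 AND 0) -> 0
  row 23 [10111]: (NOT 1 AND 1) -> 0
  row 24 [11000]: (NOT 1 AND 0) -> 0
  row 25 [11001]: (NOT 1 AND 1) -> 0
  row 26 [11010]: (NOT 1 AND 0) -> 0
  row 27 [11011]: (NOT 1 AND 1) -> 0
  row 28 [11100]: (NOT 1 AND 0) -> 0
  row 29 [11101]: (NOT 1 AND 1) -> 0
  row 30 [11110]: (NOT 1 AND 0) -> 0
  row 31 [11111]: (NOT 1 AND 1) -> 0
Full result column, 4 rows per line (a,b,c fixed per line; d,e runs 00..11 left to right):
  rows 0-3 [a,b,c=000]: 0101  = hex 5
  rows 4-7 [a,b,c=001]: 0101  = hex 5
  rows 8-11 [a,b,c=010]: 0101  = hex 5
  rows 12-15 [a,b,c=011]: 0101  = hex 5
  rows 16-19 [a,b,c=100]: 0000  = hex 0
  rows 20-23 [a,b,c=101]: 0000  = hex 0
  rows 24-27 [a,b,c=110]: 0000  = hex 0
  rows 28-31 [a,b,c=111]: 0000  = hex 0
Output column (row 0 .. row 31) = 01010101010101010000000000000000
Output column grouped in 4s = 0101 0101 0101 0101 0000 0000 0000 0000 = 0x55550000
Convert to decimal digit by digit (value = value*16 + digit):
  5 -> 5
  5*16 + 5 = 85
  85*16 + 5 = 1365
  1365*16 + 5 = 21845
  21845*16 + 0 = 349520
  349520*16 + 0 = 5592320
  5592320*16 + 0 = 89477120
  89477120*16 + 0 = 1431633920
Decimal = 1431633920

1431633920


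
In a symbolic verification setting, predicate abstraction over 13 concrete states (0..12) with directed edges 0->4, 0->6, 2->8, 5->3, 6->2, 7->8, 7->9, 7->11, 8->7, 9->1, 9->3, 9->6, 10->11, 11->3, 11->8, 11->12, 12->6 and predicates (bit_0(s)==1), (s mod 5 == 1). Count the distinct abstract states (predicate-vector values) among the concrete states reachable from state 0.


BFS from 0:
Concrete reachable: {0, 1, 2, 3, 4, 6, 7, 8, 9, 11, 12}
Abstract via predicates (bit_0(s)==1), (s mod 5 == 1):
  (0,0) <- {0, 2, 4, 8, 12}
  (0,1) <- {6}
  (1,0) <- {3, 7, 9}
  (1,1) <- {1, 11}
Distinct abstract states = 4

4


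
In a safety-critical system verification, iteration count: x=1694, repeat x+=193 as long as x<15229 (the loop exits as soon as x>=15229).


Step 1: x goes from 1694 toward 15229 by 193; the body runs while x<15229, so iterations = ceil((bound-start)/step)
Step 2: Distance=13535
Step 3: ceil(13535/193)=71

71


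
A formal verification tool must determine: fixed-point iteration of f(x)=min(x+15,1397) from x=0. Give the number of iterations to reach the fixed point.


Step 1: x=0, cap=1397, increment=15
Step 2: x grows by 15 each step until capped at 1397; fixed point is x=1397
Step 3: iterations = ceil(1397/15) = 94

94


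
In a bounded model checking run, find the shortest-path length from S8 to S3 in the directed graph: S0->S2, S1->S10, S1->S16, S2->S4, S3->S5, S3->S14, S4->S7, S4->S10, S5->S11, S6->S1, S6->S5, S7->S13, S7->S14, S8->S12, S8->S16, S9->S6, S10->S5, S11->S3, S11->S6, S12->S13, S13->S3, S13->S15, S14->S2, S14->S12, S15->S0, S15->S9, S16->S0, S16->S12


BFS layer-by-layer from S8:
  dist 0: {S8}
  dist 1: {S12, S16}
  dist 2: {S0, S13}
  dist 3: {S2, S3, S15}
  -> S3 reached at distance 3
Shortest path length = 3

3


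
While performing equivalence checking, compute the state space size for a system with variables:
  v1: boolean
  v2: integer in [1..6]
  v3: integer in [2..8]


State space = product of domain sizes of all variables.
Domain sizes:
  v1 (boolean): 2
  v2 (integer in [1..6]): 6
  v3 (integer in [2..8]): 7
Product = 2 * 6 * 7 = 84

84


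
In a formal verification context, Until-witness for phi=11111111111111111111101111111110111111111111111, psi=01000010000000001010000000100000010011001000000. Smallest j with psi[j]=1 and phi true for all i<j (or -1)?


(phi U psi) at 0: need smallest j with psi[j]=1 and phi[i]=1 for all i in [0,j).
Scan from step 0:
  step 0: phi=1, psi=0 -> continue
  step 1: psi=1 and phi held for [0,1) -> witness found
Witness step = 1

1


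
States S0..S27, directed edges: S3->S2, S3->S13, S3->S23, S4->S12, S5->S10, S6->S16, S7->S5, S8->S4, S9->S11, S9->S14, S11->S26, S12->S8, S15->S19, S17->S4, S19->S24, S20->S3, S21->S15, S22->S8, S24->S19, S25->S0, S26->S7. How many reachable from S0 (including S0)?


BFS from S0:
  layer 0: {S0}
Reachable set: {S0}
Count = 1

1


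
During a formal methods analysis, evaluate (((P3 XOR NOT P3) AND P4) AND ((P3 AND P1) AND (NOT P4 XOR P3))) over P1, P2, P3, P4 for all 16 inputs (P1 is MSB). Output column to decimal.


Formula: (((P3 XOR NOT P3) AND P4) AND ((P3 AND P1) AND (NOT P4 XOR P3))) over P1, P2, P3, P4 (16 rows)
Evaluate each row (bits = P1,P2,P3,P4, MSB first):
  row 0 [0000]: (((0 XOR NOT 0) AND 0) AND ((0 AND 0) AND (NOT 0 XOR 0))) -> 0
  row 1 [0001]: (((0 XOR NOT 0) AND 1) AND ((0 AND 0) AND (NOT 1 XOR 0))) -> 0
  row 2 [0010]: (((1 XOR NOT 1) AND 0) AND ((1 AND 0) AND (NOT 0 XOR 1))) -> 0
  row 3 [0011]: (((1 XOR NOT 1) AND 1) AND ((1 AND 0) AND (NOT 1 XOR 1))) -> 0
  row 4 [0100]: (((0 XOR NOT 0) AND 0) AND ((0 AND 0) AND (NOT 0 XOR 0))) -> 0
  row 5 [0101]: (((0 XOR NOT 0) AND 1) AND ((0 AND 0) AND (NOT 1 XOR 0))) -> 0
  row 6 [0110]: (((1 XOR NOT 1) AND 0) AND ((1 AND 0) AND (NOT 0 XOR 1))) -> 0
  row 7 [0111]: (((1 XOR NOT 1) AND 1) AND ((1 AND 0) AND (NOT 1 XOR 1))) -> 0
  row 8 [1000]: (((0 XOR NOT 0) AND 0) AND ((0 AND 1) AND (NOT 0 XOR 0))) -> 0
  row 9 [1001]: (((0 XOR NOT 0) AND 1) AND ((0 AND 1) AND (NOT 1 XOR 0))) -> 0
  row 10 [1010]: (((1 XOR NOT 1) AND 0) AND ((1 AND 1) AND (NOT 0 XOR 1))) -> 0
  row 11 [1011]: (((1 XOR NOT 1) AND 1) AND ((1 AND 1) AND (NOT 1 XOR 1))) -> 1
  row 12 [1100]: (((0 XOR NOT 0) AND 0) AND ((0 AND 1) AND (NOT 0 XOR 0))) -> 0
  row 13 [1101]: (((0 XOR NOT 0) AND 1) AND ((0 AND 1) AND (NOT 1 XOR 0))) -> 0
  row 14 [1110]: (((1 XOR NOT 1) AND 0) AND ((1 AND 1) AND (NOT 0 XOR 1))) -> 0
  row 15 [1111]: (((1 XOR NOT 1) AND 1) AND ((1 AND 1) AND (NOT 1 XOR 1))) -> 1
Full result column, 4 rows per line (P1,P2 fixed per line; P3,P4 runs 00..11 left to right):
  rows 0-3 [P1,P2=00]: 0000  = hex 0
  rows 4-7 [P1,P2=01]: 0000  = hex 0
  rows 8-11 [P1,P2=10]: 0001  = hex 1
  rows 12-15 [P1,P2=11]: 0001  = hex 1
Output column (row 0 .. row 15) = 0000000000010001
Output column grouped in 4s = 0000 0000 0001 0001 = 0x0011
Convert to decimal digit by digit (value = value*16 + digit):
  0 -> 0
  0*16 + 0 = 0
  0*16 + 1 = 1
  1*16 + 1 = 17
Decimal = 17

17


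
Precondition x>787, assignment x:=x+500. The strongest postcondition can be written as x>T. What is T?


Formula: sp(P, x:=E) = exists old_x. (x = E[old_x/x]) AND P[old_x/x] (old_x is the value of x before the assignment; eliminate old_x by solving x = E[old_x/x] for old_x)
Step 1: Precondition P: x>787, i.e. old_x > 787
Step 2: Assignment gives x = old_x + 500, so old_x = x - 500
Step 3: Substitute into P: x - 500 > 787
Step 4: Simplify: x > 787+500 = 1287

1287


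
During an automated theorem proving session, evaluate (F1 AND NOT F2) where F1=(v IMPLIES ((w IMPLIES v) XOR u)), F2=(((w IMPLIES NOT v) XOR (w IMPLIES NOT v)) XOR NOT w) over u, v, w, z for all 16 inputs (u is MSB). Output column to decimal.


F1 = (v IMPLIES ((w IMPLIES v) XOR u))
F2 = (((w IMPLIES NOT v) XOR (w IMPLIES NOT v)) XOR NOT w)
Counterexample to F1=>F2 is where F1=1 and F2=0.
Evaluate each row (bits = u,v,w,z, MSB first):
  row 0 [0000]: F1=1 F2=1 -> F1&~F2 -> 0
  row 1 [0001]: F1=1 F2=1 -> F1&~F2 -> 0
  row 2 [0010]: F1=1 F2=0 -> F1&~F2 -> 1
  row 3 [0011]: F1=1 F2=0 -> F1&~F2 -> 1
  row 4 [0100]: F1=1 F2=1 -> F1&~F2 -> 0
  row 5 [0101]: F1=1 F2=1 -> F1&~F2 -> 0
  row 6 [0110]: F1=1 F2=0 -> F1&~F2 -> 1
  row 7 [0111]: F1=1 F2=0 -> F1&~F2 -> 1
  row 8 [1000]: F1=1 F2=1 -> F1&~F2 -> 0
  row 9 [1001]: F1=1 F2=1 -> F1&~F2 -> 0
  row 10 [1010]: F1=1 F2=0 -> F1&~F2 -> 1
  row 11 [1011]: F1=1 F2=0 -> F1&~F2 -> 1
  row 12 [1100]: F1=0 F2=1 -> F1&~F2 -> 0
  row 13 [1101]: F1=0 F2=1 -> F1&~F2 -> 0
  row 14 [1110]: F1=0 F2=0 -> F1&~F2 -> 0
  row 15 [1111]: F1=0 F2=0 -> F1&~F2 -> 0
Full result column, 4 rows per line (u,v fixed per line; w,z runs 00..11 left to right):
  rows 0-3 [u,v=00]: 0011  = hex 3
  rows 4-7 [u,v=01]: 0011  = hex 3
  rows 8-11 [u,v=10]: 0011  = hex 3
  rows 12-15 [u,v=11]: 0000  = hex 0
Counterexample vector (row 0 .. row 15) = 0011001100110000
Output column grouped in 4s = 0011 0011 0011 0000 = 0x3330
Convert to decimal digit by digit (value = value*16 + digit):
  3 -> 3
  3*16 + 3 = 51
  51*16 + 3 = 819
  819*16 + 0 = 13104
Decimal = 13104

13104


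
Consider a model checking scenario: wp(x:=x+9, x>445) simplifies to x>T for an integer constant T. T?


Formula: wp(x:=E, P) = P[E/x] (substitute E for x in postcondition)
Step 1: Postcondition: x>445
Step 2: Substitute x+9 for x: x+9>445
Step 3: Solve for x: x > 445-9 = 436

436


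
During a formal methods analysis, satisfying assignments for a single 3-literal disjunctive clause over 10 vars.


Step 1: Total=2^10=1024
Step 2: Unsat when all 3 false: 2^7=128
Step 3: Sat=1024-128=896

896


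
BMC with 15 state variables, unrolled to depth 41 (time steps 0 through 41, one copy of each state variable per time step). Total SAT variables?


BMC unrolls to depth k, creating one copy of each state var for steps 0..k.
Step count = 41 + 1 = 42 (steps 0 through 41)
Vars per step = 15
Total = 15 * 42 = 630

630


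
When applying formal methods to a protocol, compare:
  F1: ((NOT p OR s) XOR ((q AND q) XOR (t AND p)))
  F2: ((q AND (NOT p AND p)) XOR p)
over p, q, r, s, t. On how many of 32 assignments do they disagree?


F1 = ((NOT p OR s) XOR ((q AND q) XOR (t AND p)))
F2 = ((q AND (NOT p AND p)) XOR p)
Evaluate both on each of 32 rows (bits = p,q,r,s,t):
  row 0 [00000]: F1=1 F2=0 (differ) -> 1
  row 1 [00001]: F1=1 F2=0 (differ) -> 1
  row 2 [00010]: F1=1 F2=0 (differ) -> 1
  row 3 [00011]: F1=1 F2=0 (differ) -> 1
  row 4 [00100]: F1=1 F2=0 (differ) -> 1
  row 5 [00101]: F1=1 F2=0 (differ) -> 1
  row 6 [00110]: F1=1 F2=0 (differ) -> 1
  row 7 [00111]: F1=1 F2=0 (differ) -> 1
  row 8 [01000]: F1=0 F2=0 -> 0
  row 9 [01001]: F1=0 F2=0 -> 0
  row 10 [01010]: F1=0 F2=0 -> 0
  row 11 [01011]: F1=0 F2=0 -> 0
  row 12 [01100]: F1=0 F2=0 -> 0
  row 13 [01101]: F1=0 F2=0 -> 0
  row 14 [01110]: F1=0 F2=0 -> 0
  row 15 [01111]: F1=0 F2=0 -> 0
  row 16 [10000]: F1=0 F2=1 (differ) -> 1
  row 17 [10001]: F1=1 F2=1 -> 0
  row 18 [10010]: F1=1 F2=1 -> 0
  row 19 [10011]: F1=0 F2=1 (differ) -> 1
  row 20 [10100]: F1=0 F2=1 (differ) -> 1
  row 21 [10101]: F1=1 F2=1 -> 0
  row 22 [10110]: F1=1 F2=1 -> 0
  row 23 [10111]: F1=0 F2=1 (differ) -> 1
  row 24 [11000]: F1=1 F2=1 -> 0
  row 25 [11001]: F1=0 F2=1 (differ) -> 1
  row 26 [11010]: F1=0 F2=1 (differ) -> 1
  row 27 [11011]: F1=1 F2=1 -> 0
  row 28 [11100]: F1=1 F2=1 -> 0
  row 29 [11101]: F1=0 F2=1 (differ) -> 1
  row 30 [11110]: F1=0 F2=1 (differ) -> 1
  row 31 [11111]: F1=1 F2=1 -> 0
Full result column, 8 rows per line (p,q fixed per line; r,s,t runs 000..111 left to right):
  rows 0-7 [p,q=00]: 11111111  (ones: 8)
  rows 8-15 [p,q=01]: 00000000  (ones: 0)
  rows 16-23 [p,q=10]: 10011001  (ones: 4)
  rows 24-31 [p,q=11]: 01100110  (ones: 4)
Disagreements = 8+0+4+4 = 16

16


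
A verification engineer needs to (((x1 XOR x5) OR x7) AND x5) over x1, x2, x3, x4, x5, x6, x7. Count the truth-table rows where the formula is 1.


Formula: (((x1 XOR x5) OR x7) AND x5) over 7 vars (128 rows)
Evaluate each row (x1, x2, x3, x4, x5, x6, x7 as bits, MSB first):
  row 0 [0000000]: (((0 XOR 0) OR 0) AND 0) -> 0
  row 1 [0000001]: (((0 XOR 0) OR 1) AND 0) -> 0
  row 2 [0000010]: (((0 XOR 0) OR 0) AND 0) -> 0
  row 3 [0000011]: (((0 XOR 0) OR 1) AND 0) -> 0
  row 4 [0000100]: (((0 XOR 1) OR 0) AND 1) -> 1
  (every remaining row is evaluated the same way; all 128 results are listed next)
Full result column, 8 rows per line (x1,x2,x3,x4 fixed per line; x5,x6,x7 runs 000..111 left to right):
  rows 0-7 [x1,x2,x3,x4=0000]: 00001111  (ones: 4)
  rows 8-15 [x1,x2,x3,x4=0001]: 00001111  (ones: 4)
  rows 16-23 [x1,x2,x3,x4=0010]: 00001111  (ones: 4)
  rows 24-31 [x1,x2,x3,x4=0011]: 00001111  (ones: 4)
  rows 32-39 [x1,x2,x3,x4=0100]: 00001111  (ones: 4)
  rows 40-47 [x1,x2,x3,x4=0101]: 00001111  (ones: 4)
  rows 48-55 [x1,x2,x3,x4=0110]: 00001111  (ones: 4)
  rows 56-63 [x1,x2,x3,x4=0111]: 00001111  (ones: 4)
  rows 64-71 [x1,x2,x3,x4=1000]: 00000101  (ones: 2)
  rows 72-79 [x1,x2,x3,x4=1001]: 00000101  (ones: 2)
  rows 80-87 [x1,x2,x3,x4=1010]: 00000101  (ones: 2)
  rows 88-95 [x1,x2,x3,x4=1011]: 00000101  (ones: 2)
  rows 96-103 [x1,x2,x3,x4=1100]: 00000101  (ones: 2)
  rows 104-111 [x1,x2,x3,x4=1101]: 00000101  (ones: 2)
  rows 112-119 [x1,x2,x3,x4=1110]: 00000101  (ones: 2)
  rows 120-127 [x1,x2,x3,x4=1111]: 00000101  (ones: 2)
Count of 1-rows = 4+4+4+4+4+4+4+4+2+2+2+2+2+2+2+2 = 48

48


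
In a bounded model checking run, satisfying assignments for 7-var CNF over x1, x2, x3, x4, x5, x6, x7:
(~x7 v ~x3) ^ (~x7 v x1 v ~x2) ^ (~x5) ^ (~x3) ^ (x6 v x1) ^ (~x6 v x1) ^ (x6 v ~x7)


CNF with 7 clauses over 7 vars (128 assignments).
An assignment satisfies CNF iff every clause has >=1 true literal.
Check each row (bits = x1,x2,x3,x4,x5,x6,x7; clause T/F shown):
  row 0 [0000000]: clauses=TTTTFTT -> 0
  row 1 [0000001]: clauses=TTTTFTF -> 0
  row 2 [0000010]: clauses=TTTTTFT -> 0
  row 3 [0000011]: clauses=TTTTTFT -> 0
  row 4 [0000100]: clauses=TTFTFTT -> 0
  (every remaining row is evaluated the same way; all 128 results are listed next)
Full result column, 8 rows per line (x1,x2,x3,x4 fixed per line; x5,x6,x7 runs 000..111 left to right):
  rows 0-7 [x1,x2,x3,x4=0000]: 00000000  (ones: 0)
  rows 8-15 [x1,x2,x3,x4=0001]: 00000000  (ones: 0)
  rows 16-23 [x1,x2,x3,x4=0010]: 00000000  (ones: 0)
  rows 24-31 [x1,x2,x3,x4=0011]: 00000000  (ones: 0)
  rows 32-39 [x1,x2,x3,x4=0100]: 00000000  (ones: 0)
  rows 40-47 [x1,x2,x3,x4=0101]: 00000000  (ones: 0)
  rows 48-55 [x1,x2,x3,x4=0110]: 00000000  (ones: 0)
  rows 56-63 [x1,x2,x3,x4=0111]: 00000000  (ones: 0)
  rows 64-71 [x1,x2,x3,x4=1000]: 10110000  (ones: 3)
  rows 72-79 [x1,x2,x3,x4=1001]: 10110000  (ones: 3)
  rows 80-87 [x1,x2,x3,x4=1010]: 00000000  (ones: 0)
  rows 88-95 [x1,x2,x3,x4=1011]: 00000000  (ones: 0)
  rows 96-103 [x1,x2,x3,x4=1100]: 10110000  (ones: 3)
  rows 104-111 [x1,x2,x3,x4=1101]: 10110000  (ones: 3)
  rows 112-119 [x1,x2,x3,x4=1110]: 00000000  (ones: 0)
  rows 120-127 [x1,x2,x3,x4=1111]: 00000000  (ones: 0)
Satisfying assignments = 0+0+0+0+0+0+0+0+3+3+0+0+3+3+0+0 = 12

12


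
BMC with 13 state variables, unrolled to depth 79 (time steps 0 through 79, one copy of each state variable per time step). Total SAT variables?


BMC unrolls to depth k, creating one copy of each state var for steps 0..k.
Step count = 79 + 1 = 80 (steps 0 through 79)
Vars per step = 13
Total = 13 * 80 = 1040

1040


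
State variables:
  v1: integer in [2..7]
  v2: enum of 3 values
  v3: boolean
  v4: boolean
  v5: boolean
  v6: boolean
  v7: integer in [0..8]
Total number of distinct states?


State space = product of domain sizes of all variables.
Domain sizes:
  v1 (integer in [2..7]): 6
  v2 (enum of 3 values): 3
  v3 (boolean): 2
  v4 (boolean): 2
  v5 (boolean): 2
  v6 (boolean): 2
  v7 (integer in [0..8]): 9
Product = 6 * 3 * 2 * 2 * 2 * 2 * 9 = 2592

2592


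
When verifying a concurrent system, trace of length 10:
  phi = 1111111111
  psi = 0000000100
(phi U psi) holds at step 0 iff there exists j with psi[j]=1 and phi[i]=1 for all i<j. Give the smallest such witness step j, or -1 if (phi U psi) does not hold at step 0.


(phi U psi) at 0: need smallest j with psi[j]=1 and phi[i]=1 for all i in [0,j).
Scan from step 0:
  step 0: phi=1, psi=0 -> continue
  step 1: phi=1, psi=0 -> continue
  step 2: phi=1, psi=0 -> continue
  step 3: phi=1, psi=0 -> continue
  step 7: psi=1 and phi held for [0,7) -> witness found
Witness step = 7

7


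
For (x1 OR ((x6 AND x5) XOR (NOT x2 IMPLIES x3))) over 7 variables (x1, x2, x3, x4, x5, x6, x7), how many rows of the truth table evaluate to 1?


Formula: (x1 OR ((x6 AND x5) XOR (NOT x2 IMPLIES x3))) over 7 vars (128 rows)
Evaluate each row (x1, x2, x3, x4, x5, x6, x7 as bits, MSB first):
  row 0 [0000000]: (0 OR ((0 AND 0) XOR (NOT 0 IMPLIES 0))) -> 0
  row 1 [0000001]: (0 OR ((0 AND 0) XOR (NOT 0 IMPLIES 0))) -> 0
  row 2 [0000010]: (0 OR ((1 AND 0) XOR (NOT 0 IMPLIES 0))) -> 0
  row 3 [0000011]: (0 OR ((1 AND 0) XOR (NOT 0 IMPLIES 0))) -> 0
  row 4 [0000100]: (0 OR ((0 AND 1) XOR (NOT 0 IMPLIES 0))) -> 0
  (every remaining row is evaluated the same way; all 128 results are listed next)
Full result column, 8 rows per line (x1,x2,x3,x4 fixed per line; x5,x6,x7 runs 000..111 left to right):
  rows 0-7 [x1,x2,x3,x4=0000]: 00000011  (ones: 2)
  rows 8-15 [x1,x2,x3,x4=0001]: 00000011  (ones: 2)
  rows 16-23 [x1,x2,x3,x4=0010]: 11111100  (ones: 6)
  rows 24-31 [x1,x2,x3,x4=0011]: 11111100  (ones: 6)
  rows 32-39 [x1,x2,x3,x4=0100]: 11111100  (ones: 6)
  rows 40-47 [x1,x2,x3,x4=0101]: 11111100  (ones: 6)
  rows 48-55 [x1,x2,x3,x4=0110]: 11111100  (ones: 6)
  rows 56-63 [x1,x2,x3,x4=0111]: 11111100  (ones: 6)
  rows 64-71 [x1,x2,x3,x4=1000]: 11111111  (ones: 8)
  rows 72-79 [x1,x2,x3,x4=1001]: 11111111  (ones: 8)
  rows 80-87 [x1,x2,x3,x4=1010]: 11111111  (ones: 8)
  rows 88-95 [x1,x2,x3,x4=1011]: 11111111  (ones: 8)
  rows 96-103 [x1,x2,x3,x4=1100]: 11111111  (ones: 8)
  rows 104-111 [x1,x2,x3,x4=1101]: 11111111  (ones: 8)
  rows 112-119 [x1,x2,x3,x4=1110]: 11111111  (ones: 8)
  rows 120-127 [x1,x2,x3,x4=1111]: 11111111  (ones: 8)
Count of 1-rows = 2+2+6+6+6+6+6+6+8+8+8+8+8+8+8+8 = 104

104


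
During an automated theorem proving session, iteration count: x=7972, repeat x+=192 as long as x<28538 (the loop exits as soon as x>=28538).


Step 1: x goes from 7972 toward 28538 by 192; the body runs while x<28538, so iterations = ceil((bound-start)/step)
Step 2: Distance=20566
Step 3: ceil(20566/192)=108

108


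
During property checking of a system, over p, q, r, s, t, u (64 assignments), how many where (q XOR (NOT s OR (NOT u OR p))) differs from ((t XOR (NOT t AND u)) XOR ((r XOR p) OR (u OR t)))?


F1 = (q XOR (NOT s OR (NOT u OR p)))
F2 = ((t XOR (NOT t AND u)) XOR ((r XOR p) OR (u OR t)))
Evaluate both on each of 64 rows (bits = p,q,r,s,t,u):
  row 0 [000000]: F1=1 F2=0 (differ) -> 1
  row 1 [000001]: F1=1 F2=0 (differ) -> 1
  row 2 [000010]: F1=1 F2=0 (differ) -> 1
  row 3 [000011]: F1=1 F2=0 (differ) -> 1
  row 4 [000100]: F1=1 F2=0 (differ) -> 1
  (every remaining row is evaluated the same way; all 64 results are listed next)
Full result column, 8 rows per line (p,q,r fixed per line; s,t,u runs 000..111 left to right):
  rows 0-7 [p,q,r=000]: 11111010  (ones: 6)
  rows 8-15 [p,q,r=001]: 01110010  (ones: 4)
  rows 16-23 [p,q,r=010]: 00000101  (ones: 2)
  rows 24-31 [p,q,r=011]: 10001101  (ones: 4)
  rows 32-39 [p,q,r=100]: 01110111  (ones: 6)
  rows 40-47 [p,q,r=101]: 11111111  (ones: 8)
  rows 48-55 [p,q,r=110]: 10001000  (ones: 2)
  rows 56-63 [p,q,r=111]: 00000000  (ones: 0)
Disagreements = 6+4+2+4+6+8+2+0 = 32

32


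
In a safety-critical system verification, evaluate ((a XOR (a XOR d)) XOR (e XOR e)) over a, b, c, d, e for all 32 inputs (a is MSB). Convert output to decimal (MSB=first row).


Formula: ((a XOR (a XOR d)) XOR (e XOR e)) over a, b, c, d, e (32 rows)
Evaluate each row (bits = a,b,c,d,e, MSB first):
  row 0 [00000]: ((0 XOR (0 XOR 0)) XOR (0 XOR 0)) -> 0
  row 1 [00001]: ((0 XOR (0 XOR 0)) XOR (1 XOR 1)) -> 0
  row 2 [00010]: ((0 XOR (0 XOR 1)) XOR (0 XOR 0)) -> 1
  row 3 [00011]: ((0 XOR (0 XOR 1)) XOR (1 XOR 1)) -> 1
  row 4 [00100]: ((0 XOR (0 XOR 0)) XOR (0 XOR 0)) -> 0
  row 5 [00101]: ((0 XOR (0 XOR 0)) XOR (1 XOR 1)) -> 0
  row 6 [00110]: ((0 XOR (0 XOR 1)) XOR (0 XOR 0)) -> 1
  row 7 [00111]: ((0 XOR (0 XOR 1)) XOR (1 XOR 1)) -> 1
  row 8 [01000]: ((0 XOR (0 XOR 0)) XOR (0 XOR 0)) -> 0
  row 9 [01001]: ((0 XOR (0 XOR 0)) XOR (1 XOR 1)) -> 0
  row 10 [01010]: ((0 XOR (0 XOR 1)) XOR (0 XOR 0)) -> 1
  row 11 [01011]: ((0 XOR (0 XOR 1)) XOR (1 XOR 1)) -> 1
  row 12 [01100]: ((0 XOR (0 XOR 0)) XOR (0 XOR 0)) -> 0
  row 13 [01101]: ((0 XOR (0 XOR 0)) XOR (1 XOR 1)) -> 0
  row 14 [01110]: ((0 XOR (0 XOR 1)) XOR (0 XOR 0)) -> 1
  row 15 [01111]: ((0 XOR (0 XOR 1)) XOR (1 XOR 1)) -> 1
  row 16 [10000]: ((1 XOR (1 XOR 0)) XOR (0 XOR 0)) -> 0
  row 17 [10001]: ((1 XOR (1 XOR 0)) XOR (1 XOR 1)) -> 0
  row 18 [10010]: ((1 XOR (1 XOR 1)) XOR (0 XOR 0)) -> 1
  row 19 [10011]: ((1 XOR (1 XOR 1)) XOR (1 XOR 1)) -> 1
  row 20 [10100]: ((1 XOR (1 XOR 0)) XOR (0 XOR 0)) -> 0
  row 21 [10101]: ((1 XOR (1 XOR 0)) XOR (1 XOR 1)) -> 0
  row 22 [10110]: ((1 XOR (1 XOR 1)) XOR (0 XOR 0)) -> 1
  row 23 [10111]: ((1 XOR (1 XOR 1)) XOR (1 XOR 1)) -> 1
  row 24 [11000]: ((1 XOR (1 XOR 0)) XOR (0 XOR 0)) -> 0
  row 25 [11001]: ((1 XOR (1 XOR 0)) XOR (1 XOR 1)) -> 0
  row 26 [11010]: ((1 XOR (1 XOR 1)) XOR (0 XOR 0)) -> 1
  row 27 [11011]: ((1 XOR (1 XOR 1)) XOR (1 XOR 1)) -> 1
  row 28 [11100]: ((1 XOR (1 XOR 0)) XOR (0 XOR 0)) -> 0
  row 29 [11101]: ((1 XOR (1 XOR 0)) XOR (1 XOR 1)) -> 0
  row 30 [11110]: ((1 XOR (1 XOR 1)) XOR (0 XOR 0)) -> 1
  row 31 [11111]: ((1 XOR (1 XOR 1)) XOR (1 XOR 1)) -> 1
Full result column, 4 rows per line (a,b,c fixed per line; d,e runs 00..11 left to right):
  rows 0-3 [a,b,c=000]: 0011  = hex 3
  rows 4-7 [a,b,c=001]: 0011  = hex 3
  rows 8-11 [a,b,c=010]: 0011  = hex 3
  rows 12-15 [a,b,c=011]: 0011  = hex 3
  rows 16-19 [a,b,c=100]: 0011  = hex 3
  rows 20-23 [a,b,c=101]: 0011  = hex 3
  rows 24-27 [a,b,c=110]: 0011  = hex 3
  rows 28-31 [a,b,c=111]: 0011  = hex 3
Output column (row 0 .. row 31) = 00110011001100110011001100110011
Output column grouped in 4s = 0011 0011 0011 0011 0011 0011 0011 0011 = 0x33333333
Convert to decimal digit by digit (value = value*16 + digit):
  3 -> 3
  3*16 + 3 = 51
  51*16 + 3 = 819
  819*16 + 3 = 13107
  13107*16 + 3 = 209715
  209715*16 + 3 = 3355443
  3355443*16 + 3 = 53687091
  53687091*16 + 3 = 858993459
Decimal = 858993459

858993459


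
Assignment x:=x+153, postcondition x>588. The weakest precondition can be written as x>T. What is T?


Formula: wp(x:=E, P) = P[E/x] (substitute E for x in postcondition)
Step 1: Postcondition: x>588
Step 2: Substitute x+153 for x: x+153>588
Step 3: Solve for x: x > 588-153 = 435

435


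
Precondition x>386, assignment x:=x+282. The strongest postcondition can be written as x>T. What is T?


Formula: sp(P, x:=E) = exists old_x. (x = E[old_x/x]) AND P[old_x/x] (old_x is the value of x before the assignment; eliminate old_x by solving x = E[old_x/x] for old_x)
Step 1: Precondition P: x>386, i.e. old_x > 386
Step 2: Assignment gives x = old_x + 282, so old_x = x - 282
Step 3: Substitute into P: x - 282 > 386
Step 4: Simplify: x > 386+282 = 668

668


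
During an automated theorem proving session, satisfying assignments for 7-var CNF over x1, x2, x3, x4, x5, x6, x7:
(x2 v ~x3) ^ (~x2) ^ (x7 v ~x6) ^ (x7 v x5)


CNF with 4 clauses over 7 vars (128 assignments).
An assignment satisfies CNF iff every clause has >=1 true literal.
Check each row (bits = x1,x2,x3,x4,x5,x6,x7; clause T/F shown):
  row 0 [0000000]: clauses=TTTF -> 0
  row 1 [0000001]: clauses=TTTT -> 1
  row 2 [0000010]: clauses=TTFF -> 0
  row 3 [0000011]: clauses=TTTT -> 1
  row 4 [0000100]: clauses=TTTT -> 1
  (every remaining row is evaluated the same way; all 128 results are listed next)
Full result column, 8 rows per line (x1,x2,x3,x4 fixed per line; x5,x6,x7 runs 000..111 left to right):
  rows 0-7 [x1,x2,x3,x4=0000]: 01011101  (ones: 5)
  rows 8-15 [x1,x2,x3,x4=0001]: 01011101  (ones: 5)
  rows 16-23 [x1,x2,x3,x4=0010]: 00000000  (ones: 0)
  rows 24-31 [x1,x2,x3,x4=0011]: 00000000  (ones: 0)
  rows 32-39 [x1,x2,x3,x4=0100]: 00000000  (ones: 0)
  rows 40-47 [x1,x2,x3,x4=0101]: 00000000  (ones: 0)
  rows 48-55 [x1,x2,x3,x4=0110]: 00000000  (ones: 0)
  rows 56-63 [x1,x2,x3,x4=0111]: 00000000  (ones: 0)
  rows 64-71 [x1,x2,x3,x4=1000]: 01011101  (ones: 5)
  rows 72-79 [x1,x2,x3,x4=1001]: 01011101  (ones: 5)
  rows 80-87 [x1,x2,x3,x4=1010]: 00000000  (ones: 0)
  rows 88-95 [x1,x2,x3,x4=1011]: 00000000  (ones: 0)
  rows 96-103 [x1,x2,x3,x4=1100]: 00000000  (ones: 0)
  rows 104-111 [x1,x2,x3,x4=1101]: 00000000  (ones: 0)
  rows 112-119 [x1,x2,x3,x4=1110]: 00000000  (ones: 0)
  rows 120-127 [x1,x2,x3,x4=1111]: 00000000  (ones: 0)
Satisfying assignments = 5+5+0+0+0+0+0+0+5+5+0+0+0+0+0+0 = 20

20


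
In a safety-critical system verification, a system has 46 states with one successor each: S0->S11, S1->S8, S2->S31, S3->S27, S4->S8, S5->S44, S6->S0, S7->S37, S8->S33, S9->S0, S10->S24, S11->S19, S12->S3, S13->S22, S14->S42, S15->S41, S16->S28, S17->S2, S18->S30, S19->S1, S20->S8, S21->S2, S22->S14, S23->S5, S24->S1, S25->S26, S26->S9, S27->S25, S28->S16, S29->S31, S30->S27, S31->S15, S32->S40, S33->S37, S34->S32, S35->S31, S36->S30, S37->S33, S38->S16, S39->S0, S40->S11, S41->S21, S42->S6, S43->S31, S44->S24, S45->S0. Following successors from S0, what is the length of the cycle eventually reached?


Trace from S0 until a state repeats:
  S0 -> S11 -> S19 -> S1 -> S8 -> S33 -> S37 -> S33
S33 first seen at step 5, revisited at step 7.
Cycle length = 7 - 5 = 2

2


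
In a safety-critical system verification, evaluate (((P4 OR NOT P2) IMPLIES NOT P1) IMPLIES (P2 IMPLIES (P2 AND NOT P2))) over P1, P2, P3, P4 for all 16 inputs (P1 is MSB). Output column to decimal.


Formula: (((P4 OR NOT P2) IMPLIES NOT P1) IMPLIES (P2 IMPLIES (P2 AND NOT P2))) over P1, P2, P3, P4 (16 rows)
Evaluate each row (bits = P1,P2,P3,P4, MSB first):
  row 0 [0000]: (((0 OR NOT 0) IMPLIES NOT 0) IMPLIES (0 IMPLIES (0 AND NOT 0))) -> 1
  row 1 [0001]: (((1 OR NOT 0) IMPLIES NOT 0) IMPLIES (0 IMPLIES (0 AND NOT 0))) -> 1
  row 2 [0010]: (((0 OR NOT 0) IMPLIES NOT 0) IMPLIES (0 IMPLIES (0 AND NOT 0))) -> 1
  row 3 [0011]: (((1 OR NOT 0) IMPLIES NOT 0) IMPLIES (0 IMPLIES (0 AND NOT 0))) -> 1
  row 4 [0100]: (((0 OR NOT 1) IMPLIES NOT 0) IMPLIES (1 IMPLIES (1 AND NOT 1))) -> 0
  row 5 [0101]: (((1 OR NOT 1) IMPLIES NOT 0) IMPLIES (1 IMPLIES (1 AND NOT 1))) -> 0
  row 6 [0110]: (((0 OR NOT 1) IMPLIES NOT 0) IMPLIES (1 IMPLIES (1 AND NOT 1))) -> 0
  row 7 [0111]: (((1 OR NOT 1) IMPLIES NOT 0) IMPLIES (1 IMPLIES (1 AND NOT 1))) -> 0
  row 8 [1000]: (((0 OR NOT 0) IMPLIES NOT 1) IMPLIES (0 IMPLIES (0 AND NOT 0))) -> 1
  row 9 [1001]: (((1 OR NOT 0) IMPLIES NOT 1) IMPLIES (0 IMPLIES (0 AND NOT 0))) -> 1
  row 10 [1010]: (((0 OR NOT 0) IMPLIES NOT 1) IMPLIES (0 IMPLIES (0 AND NOT 0))) -> 1
  row 11 [1011]: (((1 OR NOT 0) IMPLIES NOT 1) IMPLIES (0 IMPLIES (0 AND NOT 0))) -> 1
  row 12 [1100]: (((0 OR NOT 1) IMPLIES NOT 1) IMPLIES (1 IMPLIES (1 AND NOT 1))) -> 0
  row 13 [1101]: (((1 OR NOT 1) IMPLIES NOT 1) IMPLIES (1 IMPLIES (1 AND NOT 1))) -> 1
  row 14 [1110]: (((0 OR NOT 1) IMPLIES NOT 1) IMPLIES (1 IMPLIES (1 AND NOT 1))) -> 0
  row 15 [1111]: (((1 OR NOT 1) IMPLIES NOT 1) IMPLIES (1 IMPLIES (1 AND NOT 1))) -> 1
Full result column, 4 rows per line (P1,P2 fixed per line; P3,P4 runs 00..11 left to right):
  rows 0-3 [P1,P2=00]: 1111  = hex F
  rows 4-7 [P1,P2=01]: 0000  = hex 0
  rows 8-11 [P1,P2=10]: 1111  = hex F
  rows 12-15 [P1,P2=11]: 0101  = hex 5
Output column (row 0 .. row 15) = 1111000011110101
Output column grouped in 4s = 1111 0000 1111 0101 = 0xF0F5
Convert to decimal digit by digit (value = value*16 + digit):
  F -> 15
  15*16 + 0 = 240
  240*16 + 15 (F) = 3855
  3855*16 + 5 = 61685
Decimal = 61685

61685
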